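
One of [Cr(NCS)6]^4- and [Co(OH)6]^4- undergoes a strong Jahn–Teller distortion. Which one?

[Cr(NCS)6]^4-

[Cr(NCS)6]^4-: Ligand charges: each isothiocyanate is −1. With an overall charge of −4 the chromium centre must be in the +2 oxidation state. Group 6 minus oxidation state 2 gives a d⁴ configuration. Isothiocyanate is a weak-field ligand for a first-row metal, so the complex is high-spin. The t₂g³e_g¹ (high-spin) configuration has an unevenly filled e_g set; the Jahn–Teller theorem predicts a tetragonal distortion (typically axial elongation) to lift the degeneracy.
[Co(OH)6]^4-: Summing ligand charges against the −4 overall charge gives an oxidation state of +2 for cobalt. Co sits in group 9, so the d-electron count is 9 − 2 = 7. Hydroxide is a weak-field ligand for a first-row metal, so the complex is high-spin. The d⁷ configuration leaves the e_g set evenly filled (or empty) — no strong Jahn–Teller driving force.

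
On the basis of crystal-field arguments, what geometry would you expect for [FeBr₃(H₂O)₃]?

octahedral

Ligand charges: each bromide is −1; water is neutral. With an overall charge of 0 the iron centre must be in the +3 oxidation state.
Iron is a group-8 element; Fe(III) is therefore d⁵.
With 6 monodentate ligands the coordination number is 6.
Six donors around a single metal centre give an octahedral coordination sphere.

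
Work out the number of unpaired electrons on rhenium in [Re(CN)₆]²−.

3 unpaired electrons

Summing ligand charges against the −2 overall charge gives an oxidation state of +4 for rhenium.
Rhenium is a group-7 element; Re(IV) is therefore d³.
In an octahedral field the d³ configuration is t₂g³e_g⁰ (only one arrangement possible), giving 3 unpaired electrons.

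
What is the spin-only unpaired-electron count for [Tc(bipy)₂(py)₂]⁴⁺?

Summing ligand charges against the +4 overall charge gives an oxidation state of +4 for technetium.
Technetium is a group-7 element; Tc(IV) is therefore d³.
Counting donor atoms: 2×2,2′-bipyridine (bidentate) → 4 donors; 2×pyridine (monodentate) → 2 donors. Coordination number = 6.
In an octahedral field the d³ configuration is t₂g³e_g⁰ (only one arrangement possible), giving 3 unpaired electrons.

3 unpaired electrons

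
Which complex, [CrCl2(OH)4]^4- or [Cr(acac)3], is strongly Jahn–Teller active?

[CrCl2(OH)4]^4-

[CrCl2(OH)4]^4-: Ligand charges: each chloride is −1; each hydroxide is −1. With an overall charge of −4 the chromium centre must be in the +2 oxidation state. Cr sits in group 6, so the d-electron count is 6 − 2 = 4. Chloride and hydroxide are weak-field ligands for a first-row metal, so the complex is high-spin. The t₂g³e_g¹ (high-spin) configuration has an unevenly filled e_g set; the Jahn–Teller theorem predicts a tetragonal distortion (typically axial elongation) to lift the degeneracy.
[Cr(acac)3]: Each acetylacetonate is −1; balancing the 0 overall charge requires Cr(III). Group 6 minus oxidation state 3 gives a d³ configuration. The d³ configuration leaves the e_g set evenly filled (or empty) — no strong Jahn–Teller driving force.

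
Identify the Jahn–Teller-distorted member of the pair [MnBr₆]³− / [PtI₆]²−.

[MnBr₆]³−: Ligand charges: each bromide is −1. With an overall charge of −3 the manganese centre must be in the +3 oxidation state. Manganese is a group-7 element; Mn(III) is therefore d⁴. Bromide is a weak-field ligand for a first-row metal, so the complex is high-spin. The t₂g³e_g¹ (high-spin) configuration has an unevenly filled e_g set; the Jahn–Teller theorem predicts a tetragonal distortion (typically axial elongation) to lift the degeneracy.
[PtI₆]²−: Each iodide is −1; balancing the −2 overall charge requires Pt(IV). Platinum is a group-10 element; Pt(IV) is therefore d⁶. A 5d ion has a large Δₒ and is invariably low-spin. The d⁶ configuration leaves the e_g set evenly filled (or empty) — no strong Jahn–Teller driving force.

[MnBr₆]³−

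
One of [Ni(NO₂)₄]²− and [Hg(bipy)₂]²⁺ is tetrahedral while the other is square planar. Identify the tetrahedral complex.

For [Ni(NO₂)₄]²−: Summing ligand charges against the −2 overall charge gives an oxidation state of +2 for nickel. Ni sits in group 10, so the d-electron count is 10 − 2 = 8. Nitro (N-bound nitrite) is a strong-field ligand (high in the spectrochemical series). A 3d d⁸ ion with strong-field ligands gains enough CFSE to favour square planar over tetrahedral. → square planar.
For [Hg(bipy)₂]²⁺: 2,2′-bipyridine is neutral; balancing the +2 overall charge requires Hg(II). Mercury is a group-12 element; Hg(II) is therefore d¹⁰. A d¹⁰ ion has no crystal-field stabilisation preference between square planar and tetrahedral, so four ligands adopt the sterically favoured tetrahedral geometry. → tetrahedral.

[Hg(bipy)₂]²⁺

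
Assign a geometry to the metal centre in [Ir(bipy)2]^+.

2,2′-bipyridine is neutral; balancing the +1 overall charge requires Ir(I).
Iridium is a group-9 element; Ir(I) is therefore d⁸.
Counting donor atoms: 2×2,2′-bipyridine (bidentate) → 4 donors. Coordination number = 4.
A 5d d⁸ ion has a large crystal-field splitting; square planar leaves the high-energy d_{x²−y²} orbital empty and maximises CFSE.

square planar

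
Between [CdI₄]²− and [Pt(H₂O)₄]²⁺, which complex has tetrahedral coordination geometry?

[CdI₄]²−

For [CdI₄]²−: Ligand charges: each iodide is −1. With an overall charge of −2 the cadmium centre must be in the +2 oxidation state. Group 12 minus oxidation state 2 gives a d¹⁰ configuration. A d¹⁰ ion has no crystal-field stabilisation preference between square planar and tetrahedral, so four ligands adopt the sterically favoured tetrahedral geometry. → tetrahedral.
For [Pt(H₂O)₄]²⁺: Ligand charges: water is neutral. With an overall charge of +2 the platinum centre must be in the +2 oxidation state. Group 10 minus oxidation state 2 gives a d⁸ configuration. A 5d d⁸ ion has a large crystal-field splitting; square planar leaves the high-energy d_{x²−y²} orbital empty and maximises CFSE. → square planar.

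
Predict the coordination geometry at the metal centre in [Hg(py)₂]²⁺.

linear

Summing ligand charges against the +2 overall charge gives an oxidation state of +2 for mercury.
Hg sits in group 12, so the d-electron count is 12 − 2 = 10.
Coordination number: 2.
A d¹⁰ ion with only two ligands adopts a linear arrangement (sp hybridisation; no CFSE preference).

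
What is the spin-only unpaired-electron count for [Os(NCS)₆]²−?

2 unpaired electrons

Ligand charges: each isothiocyanate is −1. With an overall charge of −2 the osmium centre must be in the +4 oxidation state.
Osmium is a group-8 element; Os(IV) is therefore d⁴.
The spin state decides the count: a 5d ion has a large Δₒ and is invariably low-spin.
An octahedral low-spin d⁴ ion is t₂g⁴e_g⁰, giving 2 unpaired electrons.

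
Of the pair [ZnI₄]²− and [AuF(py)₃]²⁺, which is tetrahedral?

[ZnI₄]²−

For [ZnI₄]²−: Each iodide is −1; balancing the −2 overall charge requires Zn(II). Group 12 minus oxidation state 2 gives a d¹⁰ configuration. A d¹⁰ ion has no crystal-field stabilisation preference between square planar and tetrahedral, so four ligands adopt the sterically favoured tetrahedral geometry. → tetrahedral.
For [AuF(py)₃]²⁺: Each fluoride is −1; pyridine is neutral; balancing the +2 overall charge requires Au(III). Gold is a group-11 element; Au(III) is therefore d⁸. A 5d d⁸ ion has a large crystal-field splitting; square planar leaves the high-energy d_{x²−y²} orbital empty and maximises CFSE. → square planar.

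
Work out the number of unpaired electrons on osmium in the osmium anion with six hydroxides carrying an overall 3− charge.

1 unpaired electron

Ligand charges: each hydroxide is −1. With an overall charge of −3 the osmium centre must be in the +3 oxidation state.
Osmium is a group-8 element; Os(III) is therefore d⁵.
The spin state decides the count: a 5d ion has a large Δₒ and is invariably low-spin.
An octahedral low-spin d⁵ ion is t₂g⁵e_g⁰, giving 1 unpaired electron.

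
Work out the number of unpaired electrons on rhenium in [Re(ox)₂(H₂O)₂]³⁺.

0

Summing ligand charges against the +3 overall charge gives an oxidation state of +7 for rhenium.
Group 7 minus oxidation state 7 gives a d⁰ configuration.
Counting donor atoms: 2×oxalate (bidentate) → 4 donors; 2×water (monodentate) → 2 donors. Coordination number = 6.
In an octahedral field the d⁰ configuration is t₂g⁰e_g⁰, giving 0 unpaired electrons.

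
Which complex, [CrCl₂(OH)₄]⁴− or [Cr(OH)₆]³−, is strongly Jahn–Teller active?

[CrCl₂(OH)₄]⁴−

[CrCl₂(OH)₄]⁴−: Summing ligand charges against the −4 overall charge gives an oxidation state of +2 for chromium. Group 6 minus oxidation state 2 gives a d⁴ configuration. Chloride and hydroxide are weak-field ligands for a first-row metal, so the complex is high-spin. The t₂g³e_g¹ (high-spin) configuration has an unevenly filled e_g set; the Jahn–Teller theorem predicts a tetragonal distortion (typically axial elongation) to lift the degeneracy.
[Cr(OH)₆]³−: Each hydroxide is −1; balancing the −3 overall charge requires Cr(III). Group 6 minus oxidation state 3 gives a d³ configuration. The d³ configuration leaves the e_g set evenly filled (or empty) — no strong Jahn–Teller driving force.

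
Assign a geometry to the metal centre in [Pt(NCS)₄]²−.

square planar

Each isothiocyanate is −1; balancing the −2 overall charge requires Pt(II).
Platinum is a group-10 element; Pt(II) is therefore d⁸.
With 4 monodentate ligands the coordination number is 4.
A 5d d⁸ ion has a large crystal-field splitting; square planar leaves the high-energy d_{x²−y²} orbital empty and maximises CFSE.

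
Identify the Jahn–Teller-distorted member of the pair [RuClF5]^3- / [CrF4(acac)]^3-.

[CrF4(acac)]^3-

[RuClF5]^3-: Ligand charges: each chloride is −1; each fluoride is −1. With an overall charge of −3 the ruthenium centre must be in the +3 oxidation state. Group 8 minus oxidation state 3 gives a d⁵ configuration. A 4d ion has a large Δₒ and is invariably low-spin. The d⁵ configuration leaves the e_g set evenly filled (or empty) — no strong Jahn–Teller driving force.
[CrF4(acac)]^3-: Ligand charges: each fluoride is −1; each acetylacetonate is −1. With an overall charge of −3 the chromium centre must be in the +2 oxidation state. Chromium is a group-6 element; Cr(II) is therefore d⁴. Acetylacetonate and fluoride are weak-field ligands for a first-row metal, so the complex is high-spin. The t₂g³e_g¹ (high-spin) configuration has an unevenly filled e_g set; the Jahn–Teller theorem predicts a tetragonal distortion (typically axial elongation) to lift the degeneracy.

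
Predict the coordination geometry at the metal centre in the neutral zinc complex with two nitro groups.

Ligand charges: each nitro (N-bound nitrite) is −1. With an overall charge of 0 the zinc centre must be in the +2 oxidation state.
Zinc is a group-12 element; Zn(II) is therefore d¹⁰.
With 2 monodentate ligands the coordination number is 2.
A d¹⁰ ion with only two ligands adopts a linear arrangement (sp hybridisation; no CFSE preference).

linear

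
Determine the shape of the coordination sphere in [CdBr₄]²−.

tetrahedral

Summing ligand charges against the −2 overall charge gives an oxidation state of +2 for cadmium.
Group 12 minus oxidation state 2 gives a d¹⁰ configuration.
With 4 monodentate ligands the coordination number is 4.
A d¹⁰ ion has no crystal-field stabilisation preference between square planar and tetrahedral, so four ligands adopt the sterically favoured tetrahedral geometry.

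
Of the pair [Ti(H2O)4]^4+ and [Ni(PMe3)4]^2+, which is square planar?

For [Ti(H2O)4]^4+: Water is neutral; balancing the +4 overall charge requires Ti(IV). Titanium is a group-4 element; Ti(IV) is therefore d⁰. A d⁰ ion has no crystal-field stabilisation preference between square planar and tetrahedral, so four ligands adopt the sterically favoured tetrahedral geometry. → tetrahedral.
For [Ni(PMe3)4]^2+: Trimethylphosphine is neutral; balancing the +2 overall charge requires Ni(II). Ni sits in group 10, so the d-electron count is 10 − 2 = 8. Trimethylphosphine is a strong-field ligand (high in the spectrochemical series). A 3d d⁸ ion with strong-field ligands gains enough CFSE to favour square planar over tetrahedral. → square planar.

[Ni(PMe3)4]^2+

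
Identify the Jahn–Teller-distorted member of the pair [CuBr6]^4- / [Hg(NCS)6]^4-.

[CuBr6]^4-

[CuBr6]^4-: Each bromide is −1; balancing the −4 overall charge requires Cu(II). Group 11 minus oxidation state 2 gives a d⁹ configuration. The t₂g⁶e_g³ configuration has an unevenly filled e_g set; the Jahn–Teller theorem predicts a tetragonal distortion (typically axial elongation) to lift the degeneracy.
[Hg(NCS)6]^4-: Each isothiocyanate is −1; balancing the −4 overall charge requires Hg(II). Group 12 minus oxidation state 2 gives a d¹⁰ configuration. The d¹⁰ configuration leaves the e_g set evenly filled (or empty) — no strong Jahn–Teller driving force.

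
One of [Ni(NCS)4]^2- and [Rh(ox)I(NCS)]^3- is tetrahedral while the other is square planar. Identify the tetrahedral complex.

For [Ni(NCS)4]^2-: Summing ligand charges against the −2 overall charge gives an oxidation state of +2 for nickel. Ni sits in group 10, so the d-electron count is 10 − 2 = 8. Isothiocyanate is a weak-field ligand. With weak-field ligands the CFSE gain from square planar is small, so a 3d d⁸ ion takes the sterically preferred tetrahedral geometry. → tetrahedral.
For [Rh(ox)I(NCS)]^3-: Each oxalate is −2; each iodide is −1; each isothiocyanate is −1; balancing the −3 overall charge requires Rh(I). Rh sits in group 9, so the d-electron count is 9 − 1 = 8. A 4d d⁸ ion has a large crystal-field splitting; square planar leaves the high-energy d_{x²−y²} orbital empty and maximises CFSE. → square planar.

[Ni(NCS)4]^2-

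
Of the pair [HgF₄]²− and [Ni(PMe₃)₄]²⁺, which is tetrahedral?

For [HgF₄]²−: Ligand charges: each fluoride is −1. With an overall charge of −2 the mercury centre must be in the +2 oxidation state. Mercury is a group-12 element; Hg(II) is therefore d¹⁰. A d¹⁰ ion has no crystal-field stabilisation preference between square planar and tetrahedral, so four ligands adopt the sterically favoured tetrahedral geometry. → tetrahedral.
For [Ni(PMe₃)₄]²⁺: Trimethylphosphine is neutral; balancing the +2 overall charge requires Ni(II). Ni sits in group 10, so the d-electron count is 10 − 2 = 8. Trimethylphosphine is a strong-field ligand (high in the spectrochemical series). A 3d d⁸ ion with strong-field ligands gains enough CFSE to favour square planar over tetrahedral. → square planar.

[HgF₄]²−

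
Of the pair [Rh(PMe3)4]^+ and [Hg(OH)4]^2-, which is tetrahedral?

For [Rh(PMe3)4]^+: Trimethylphosphine is neutral; balancing the +1 overall charge requires Rh(I). Rhodium is a group-9 element; Rh(I) is therefore d⁸. A 4d d⁸ ion has a large crystal-field splitting; square planar leaves the high-energy d_{x²−y²} orbital empty and maximises CFSE. → square planar.
For [Hg(OH)4]^2-: Each hydroxide is −1; balancing the −2 overall charge requires Hg(II). Hg sits in group 12, so the d-electron count is 12 − 2 = 10. A d¹⁰ ion has no crystal-field stabilisation preference between square planar and tetrahedral, so four ligands adopt the sterically favoured tetrahedral geometry. → tetrahedral.

[Hg(OH)4]^2-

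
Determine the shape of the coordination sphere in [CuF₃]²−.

trigonal planar

Each fluoride is −1; balancing the −2 overall charge requires Cu(I).
Group 11 minus oxidation state 1 gives a d¹⁰ configuration.
With 3 monodentate ligands the coordination number is 3.
Three ligands around a d¹⁰ centre minimise repulsion in a trigonal-planar arrangement.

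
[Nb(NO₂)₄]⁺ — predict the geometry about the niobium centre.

tetrahedral

Each nitro (N-bound nitrite) is −1; balancing the +1 overall charge requires Nb(V).
Nb sits in group 5, so the d-electron count is 5 − 5 = 0.
With 4 monodentate ligands the coordination number is 4.
A d⁰ ion has no crystal-field stabilisation preference between square planar and tetrahedral, so four ligands adopt the sterically favoured tetrahedral geometry.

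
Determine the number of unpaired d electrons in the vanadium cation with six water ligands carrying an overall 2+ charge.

Summing ligand charges against the +2 overall charge gives an oxidation state of +2 for vanadium.
Group 5 minus oxidation state 2 gives a d³ configuration.
In an octahedral field the d³ configuration is t₂g³e_g⁰ (only one arrangement possible), giving 3 unpaired electrons.

3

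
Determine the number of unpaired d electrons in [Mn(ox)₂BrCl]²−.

3 unpaired electrons

Each oxalate is −2; each bromide is −1; each chloride is −1; balancing the −2 overall charge requires Mn(IV).
Group 7 minus oxidation state 4 gives a d³ configuration.
Counting donor atoms: 2×oxalate (bidentate) → 4 donors; 1×bromide (monodentate) → 1 donor; 1×chloride (monodentate) → 1 donor. Coordination number = 6.
In an octahedral field the d³ configuration is t₂g³e_g⁰ (only one arrangement possible), giving 3 unpaired electrons.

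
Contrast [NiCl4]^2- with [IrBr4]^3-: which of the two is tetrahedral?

[NiCl4]^2-

For [NiCl4]^2-: Each chloride is −1; balancing the −2 overall charge requires Ni(II). Group 10 minus oxidation state 2 gives a d⁸ configuration. Chloride is a weak-field ligand. With weak-field ligands the CFSE gain from square planar is small, so a 3d d⁸ ion takes the sterically preferred tetrahedral geometry. → tetrahedral.
For [IrBr4]^3-: Ligand charges: each bromide is −1. With an overall charge of −3 the iridium centre must be in the +1 oxidation state. Group 9 minus oxidation state 1 gives a d⁸ configuration. A 5d d⁸ ion has a large crystal-field splitting; square planar leaves the high-energy d_{x²−y²} orbital empty and maximises CFSE. → square planar.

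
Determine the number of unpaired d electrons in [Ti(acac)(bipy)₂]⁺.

Ligand charges: each acetylacetonate is −1; 2,2′-bipyridine is neutral. With an overall charge of +1 the titanium centre must be in the +2 oxidation state.
Ti sits in group 4, so the d-electron count is 4 − 2 = 2.
Counting donor atoms: 1×acetylacetonate (bidentate) → 2 donors; 2×2,2′-bipyridine (bidentate) → 4 donors. Coordination number = 6.
In an octahedral field the d² configuration is t₂g²e_g⁰ (only one arrangement possible), giving 2 unpaired electrons.

2 unpaired electrons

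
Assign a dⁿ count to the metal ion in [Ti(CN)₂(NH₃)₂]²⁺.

Each cyanide is −1; ammonia is neutral; balancing the +2 overall charge requires Ti(IV).
Group 4 minus oxidation state 4 gives a d⁰ configuration.

d⁰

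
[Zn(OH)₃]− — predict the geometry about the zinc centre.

trigonal planar

Summing ligand charges against the −1 overall charge gives an oxidation state of +2 for zinc.
Zinc is a group-12 element; Zn(II) is therefore d¹⁰.
With 3 monodentate ligands the coordination number is 3.
Three ligands around a d¹⁰ centre minimise repulsion in a trigonal-planar arrangement.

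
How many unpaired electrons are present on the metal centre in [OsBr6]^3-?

Each bromide is −1; balancing the −3 overall charge requires Os(III).
Os sits in group 8, so the d-electron count is 8 − 3 = 5.
The spin state decides the count: a 5d ion has a large Δₒ and is invariably low-spin.
An octahedral low-spin d⁵ ion is t₂g⁵e_g⁰, giving 1 unpaired electron.

1 unpaired electron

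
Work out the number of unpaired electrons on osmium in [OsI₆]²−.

Summing ligand charges against the −2 overall charge gives an oxidation state of +4 for osmium.
Os sits in group 8, so the d-electron count is 8 − 4 = 4.
The spin state decides the count: a 5d ion has a large Δₒ and is invariably low-spin.
An octahedral low-spin d⁴ ion is t₂g⁴e_g⁰, giving 2 unpaired electrons.

2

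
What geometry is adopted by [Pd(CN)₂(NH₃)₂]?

Ligand charges: each cyanide is −1; ammonia is neutral. With an overall charge of 0 the palladium centre must be in the +2 oxidation state.
Pd sits in group 10, so the d-electron count is 10 − 2 = 8.
With 4 monodentate ligands the coordination number is 4.
A 4d d⁸ ion has a large crystal-field splitting; square planar leaves the high-energy d_{x²−y²} orbital empty and maximises CFSE.

square planar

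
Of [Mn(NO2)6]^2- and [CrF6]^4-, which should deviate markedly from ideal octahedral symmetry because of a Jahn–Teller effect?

[Mn(NO2)6]^2-: Each nitro (N-bound nitrite) is −1; balancing the −2 overall charge requires Mn(IV). Group 7 minus oxidation state 4 gives a d³ configuration. The d³ configuration leaves the e_g set evenly filled (or empty) — no strong Jahn–Teller driving force.
[CrF6]^4-: Ligand charges: each fluoride is −1. With an overall charge of −4 the chromium centre must be in the +2 oxidation state. Cr sits in group 6, so the d-electron count is 6 − 2 = 4. Fluoride is a weak-field ligand for a first-row metal, so the complex is high-spin. The t₂g³e_g¹ (high-spin) configuration has an unevenly filled e_g set; the Jahn–Teller theorem predicts a tetragonal distortion (typically axial elongation) to lift the degeneracy.

[CrF6]^4-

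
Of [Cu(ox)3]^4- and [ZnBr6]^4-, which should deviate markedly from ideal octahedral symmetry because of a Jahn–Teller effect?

[Cu(ox)3]^4-

[Cu(ox)3]^4-: Ligand charges: each oxalate is −2. With an overall charge of −4 the copper centre must be in the +2 oxidation state. Group 11 minus oxidation state 2 gives a d⁹ configuration. The t₂g⁶e_g³ configuration has an unevenly filled e_g set; the Jahn–Teller theorem predicts a tetragonal distortion (typically axial elongation) to lift the degeneracy.
[ZnBr6]^4-: Each bromide is −1; balancing the −4 overall charge requires Zn(II). Zinc is a group-12 element; Zn(II) is therefore d¹⁰. The d¹⁰ configuration leaves the e_g set evenly filled (or empty) — no strong Jahn–Teller driving force.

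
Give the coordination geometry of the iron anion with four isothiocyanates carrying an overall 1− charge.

tetrahedral

Summing ligand charges against the −1 overall charge gives an oxidation state of +3 for iron.
Iron is a group-8 element; Fe(III) is therefore d⁵.
Coordination number: 4.
Isothiocyanate is a weak-field ligand.
A high-spin d⁵ ion has zero CFSE in either geometry, so four ligands adopt the sterically favoured tetrahedral geometry.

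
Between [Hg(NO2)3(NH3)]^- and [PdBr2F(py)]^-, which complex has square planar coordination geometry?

[PdBr2F(py)]^-

For [Hg(NO2)3(NH3)]^-: Ligand charges: each nitro (N-bound nitrite) is −1; ammonia is neutral. With an overall charge of −1 the mercury centre must be in the +2 oxidation state. Group 12 minus oxidation state 2 gives a d¹⁰ configuration. A d¹⁰ ion has no crystal-field stabilisation preference between square planar and tetrahedral, so four ligands adopt the sterically favoured tetrahedral geometry. → tetrahedral.
For [PdBr2F(py)]^-: Ligand charges: each bromide is −1; each fluoride is −1; pyridine is neutral. With an overall charge of −1 the palladium centre must be in the +2 oxidation state. Palladium is a group-10 element; Pd(II) is therefore d⁸. A 4d d⁸ ion has a large crystal-field splitting; square planar leaves the high-energy d_{x²−y²} orbital empty and maximises CFSE. → square planar.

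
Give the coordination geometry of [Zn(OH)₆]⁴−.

Ligand charges: each hydroxide is −1. With an overall charge of −4 the zinc centre must be in the +2 oxidation state.
Zn sits in group 12, so the d-electron count is 12 − 2 = 10.
With 6 monodentate ligands the coordination number is 6.
Six donors around a single metal centre give an octahedral coordination sphere.

octahedral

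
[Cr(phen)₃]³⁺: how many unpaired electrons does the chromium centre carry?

3

Summing ligand charges against the +3 overall charge gives an oxidation state of +3 for chromium.
Group 6 minus oxidation state 3 gives a d³ configuration.
Counting donor atoms: 3×1,10-phenanthroline (bidentate) → 6 donors. Coordination number = 6.
In an octahedral field the d³ configuration is t₂g³e_g⁰ (only one arrangement possible), giving 3 unpaired electrons.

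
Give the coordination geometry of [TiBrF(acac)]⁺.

Each bromide is −1; each fluoride is −1; each acetylacetonate is −1; balancing the +1 overall charge requires Ti(IV).
Titanium is a group-4 element; Ti(IV) is therefore d⁰.
Counting donor atoms: 1×bromide (monodentate) → 1 donor; 1×fluoride (monodentate) → 1 donor; 1×acetylacetonate (bidentate) → 2 donors. Coordination number = 4.
A d⁰ ion has no crystal-field stabilisation preference between square planar and tetrahedral, so four ligands adopt the sterically favoured tetrahedral geometry.

tetrahedral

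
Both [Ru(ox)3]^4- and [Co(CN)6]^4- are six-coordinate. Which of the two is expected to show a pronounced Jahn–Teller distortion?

[Ru(ox)3]^4-: Ligand charges: each oxalate is −2. With an overall charge of −4 the ruthenium centre must be in the +2 oxidation state. Group 8 minus oxidation state 2 gives a d⁶ configuration. A 4d ion has a large Δₒ and is invariably low-spin. The d⁶ configuration leaves the e_g set evenly filled (or empty) — no strong Jahn–Teller driving force.
[Co(CN)6]^4-: Each cyanide is −1; balancing the −4 overall charge requires Co(II). Cobalt is a group-9 element; Co(II) is therefore d⁷. Cyanide is a strong-field ligand (high in the spectrochemical series) for a first-row metal, so the complex is low-spin. The t₂g⁶e_g¹ (low-spin) configuration has an unevenly filled e_g set; the Jahn–Teller theorem predicts a tetragonal distortion (typically axial elongation) to lift the degeneracy.

[Co(CN)6]^4-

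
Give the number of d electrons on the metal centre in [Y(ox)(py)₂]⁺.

Each oxalate is −2; pyridine is neutral; balancing the +1 overall charge requires Y(III).
Yttrium is a group-3 element; Y(III) is therefore d⁰.

d0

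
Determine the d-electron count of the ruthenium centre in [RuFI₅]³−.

d⁵

Ligand charges: each fluoride is −1; each iodide is −1. With an overall charge of −3 the ruthenium centre must be in the +3 oxidation state.
Group 8 minus oxidation state 3 gives a d⁵ configuration.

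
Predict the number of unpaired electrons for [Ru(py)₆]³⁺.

1 unpaired electron

Pyridine is neutral; balancing the +3 overall charge requires Ru(III).
Group 8 minus oxidation state 3 gives a d⁵ configuration.
The spin state decides the count: a 4d ion has a large Δₒ and is invariably low-spin.
An octahedral low-spin d⁵ ion is t₂g⁵e_g⁰, giving 1 unpaired electron.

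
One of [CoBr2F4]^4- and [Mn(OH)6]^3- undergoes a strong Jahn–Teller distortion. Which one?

[Mn(OH)6]^3-

[CoBr2F4]^4-: Ligand charges: each bromide is −1; each fluoride is −1. With an overall charge of −4 the cobalt centre must be in the +2 oxidation state. Co sits in group 9, so the d-electron count is 9 − 2 = 7. Bromide and fluoride are weak-field ligands for a first-row metal, so the complex is high-spin. The d⁷ configuration leaves the e_g set evenly filled (or empty) — no strong Jahn–Teller driving force.
[Mn(OH)6]^3-: Ligand charges: each hydroxide is −1. With an overall charge of −3 the manganese centre must be in the +3 oxidation state. Manganese is a group-7 element; Mn(III) is therefore d⁴. Hydroxide is a weak-field ligand for a first-row metal, so the complex is high-spin. The t₂g³e_g¹ (high-spin) configuration has an unevenly filled e_g set; the Jahn–Teller theorem predicts a tetragonal distortion (typically axial elongation) to lift the degeneracy.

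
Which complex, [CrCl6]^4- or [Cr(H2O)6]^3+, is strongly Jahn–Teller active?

[CrCl6]^4-

[CrCl6]^4-: Summing ligand charges against the −4 overall charge gives an oxidation state of +2 for chromium. Cr sits in group 6, so the d-electron count is 6 − 2 = 4. Chloride is a weak-field ligand for a first-row metal, so the complex is high-spin. The t₂g³e_g¹ (high-spin) configuration has an unevenly filled e_g set; the Jahn–Teller theorem predicts a tetragonal distortion (typically axial elongation) to lift the degeneracy.
[Cr(H2O)6]^3+: Summing ligand charges against the +3 overall charge gives an oxidation state of +3 for chromium. Chromium is a group-6 element; Cr(III) is therefore d³. The d³ configuration leaves the e_g set evenly filled (or empty) — no strong Jahn–Teller driving force.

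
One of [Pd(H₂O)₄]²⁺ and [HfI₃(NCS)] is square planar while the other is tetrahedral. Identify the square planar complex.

[Pd(H₂O)₄]²⁺

For [Pd(H₂O)₄]²⁺: Ligand charges: water is neutral. With an overall charge of +2 the palladium centre must be in the +2 oxidation state. Pd sits in group 10, so the d-electron count is 10 − 2 = 8. A 4d d⁸ ion has a large crystal-field splitting; square planar leaves the high-energy d_{x²−y²} orbital empty and maximises CFSE. → square planar.
For [HfI₃(NCS)]: Ligand charges: each iodide is −1; each isothiocyanate is −1. With an overall charge of 0 the hafnium centre must be in the +4 oxidation state. Group 4 minus oxidation state 4 gives a d⁰ configuration. A d⁰ ion has no crystal-field stabilisation preference between square planar and tetrahedral, so four ligands adopt the sterically favoured tetrahedral geometry. → tetrahedral.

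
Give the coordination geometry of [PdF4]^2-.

square planar

Summing ligand charges against the −2 overall charge gives an oxidation state of +2 for palladium.
Pd sits in group 10, so the d-electron count is 10 − 2 = 8.
With 4 monodentate ligands the coordination number is 4.
A 4d d⁸ ion has a large crystal-field splitting; square planar leaves the high-energy d_{x²−y²} orbital empty and maximises CFSE.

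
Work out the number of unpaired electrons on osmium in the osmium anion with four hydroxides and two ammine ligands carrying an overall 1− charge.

1 unpaired electron

Each hydroxide is −1; ammonia is neutral; balancing the −1 overall charge requires Os(III).
Group 8 minus oxidation state 3 gives a d⁵ configuration.
The spin state decides the count: a 5d ion has a large Δₒ and is invariably low-spin.
An octahedral low-spin d⁵ ion is t₂g⁵e_g⁰, giving 1 unpaired electron.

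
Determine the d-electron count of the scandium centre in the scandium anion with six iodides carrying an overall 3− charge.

Ligand charges: each iodide is −1. With an overall charge of −3 the scandium centre must be in the +3 oxidation state.
Group 3 minus oxidation state 3 gives a d⁰ configuration.

d⁰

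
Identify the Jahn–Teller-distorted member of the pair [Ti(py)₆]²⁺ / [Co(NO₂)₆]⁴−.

[Co(NO₂)₆]⁴−

[Ti(py)₆]²⁺: Summing ligand charges against the +2 overall charge gives an oxidation state of +2 for titanium. Ti sits in group 4, so the d-electron count is 4 − 2 = 2. The d² configuration leaves the e_g set evenly filled (or empty) — no strong Jahn–Teller driving force.
[Co(NO₂)₆]⁴−: Summing ligand charges against the −4 overall charge gives an oxidation state of +2 for cobalt. Group 9 minus oxidation state 2 gives a d⁷ configuration. Nitro (N-bound nitrite) is a strong-field ligand (high in the spectrochemical series) for a first-row metal, so the complex is low-spin. The t₂g⁶e_g¹ (low-spin) configuration has an unevenly filled e_g set; the Jahn–Teller theorem predicts a tetragonal distortion (typically axial elongation) to lift the degeneracy.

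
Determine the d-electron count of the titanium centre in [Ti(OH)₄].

d0

Each hydroxide is −1; balancing the 0 overall charge requires Ti(IV).
Titanium is a group-4 element; Ti(IV) is therefore d⁰.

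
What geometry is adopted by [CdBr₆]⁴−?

octahedral

Each bromide is −1; balancing the −4 overall charge requires Cd(II).
Group 12 minus oxidation state 2 gives a d¹⁰ configuration.
With 6 monodentate ligands the coordination number is 6.
Six donors around a single metal centre give an octahedral coordination sphere.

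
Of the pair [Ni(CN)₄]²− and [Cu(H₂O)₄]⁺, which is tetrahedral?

[Cu(H₂O)₄]⁺

For [Ni(CN)₄]²−: Each cyanide is −1; balancing the −2 overall charge requires Ni(II). Ni sits in group 10, so the d-electron count is 10 − 2 = 8. Cyanide is a strong-field ligand (high in the spectrochemical series). A 3d d⁸ ion with strong-field ligands gains enough CFSE to favour square planar over tetrahedral. → square planar.
For [Cu(H₂O)₄]⁺: Ligand charges: water is neutral. With an overall charge of +1 the copper centre must be in the +1 oxidation state. Cu sits in group 11, so the d-electron count is 11 − 1 = 10. A d¹⁰ ion has no crystal-field stabilisation preference between square planar and tetrahedral, so four ligands adopt the sterically favoured tetrahedral geometry. → tetrahedral.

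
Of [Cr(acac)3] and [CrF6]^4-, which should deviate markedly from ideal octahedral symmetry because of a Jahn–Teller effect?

[Cr(acac)3]: Each acetylacetonate is −1; balancing the 0 overall charge requires Cr(III). Chromium is a group-6 element; Cr(III) is therefore d³. The d³ configuration leaves the e_g set evenly filled (or empty) — no strong Jahn–Teller driving force.
[CrF6]^4-: Summing ligand charges against the −4 overall charge gives an oxidation state of +2 for chromium. Cr sits in group 6, so the d-electron count is 6 − 2 = 4. Fluoride is a weak-field ligand for a first-row metal, so the complex is high-spin. The t₂g³e_g¹ (high-spin) configuration has an unevenly filled e_g set; the Jahn–Teller theorem predicts a tetragonal distortion (typically axial elongation) to lift the degeneracy.

[CrF6]^4-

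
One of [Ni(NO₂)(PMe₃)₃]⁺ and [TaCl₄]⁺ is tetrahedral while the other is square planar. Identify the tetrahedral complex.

[TaCl₄]⁺

For [Ni(NO₂)(PMe₃)₃]⁺: Ligand charges: each nitro (N-bound nitrite) is −1; trimethylphosphine is neutral. With an overall charge of +1 the nickel centre must be in the +2 oxidation state. Ni sits in group 10, so the d-electron count is 10 − 2 = 8. Nitro (N-bound nitrite) and trimethylphosphine are strong-field ligands (high in the spectrochemical series). A 3d d⁸ ion with strong-field ligands gains enough CFSE to favour square planar over tetrahedral. → square planar.
For [TaCl₄]⁺: Each chloride is −1; balancing the +1 overall charge requires Ta(V). Ta sits in group 5, so the d-electron count is 5 − 5 = 0. A d⁰ ion has no crystal-field stabilisation preference between square planar and tetrahedral, so four ligands adopt the sterically favoured tetrahedral geometry. → tetrahedral.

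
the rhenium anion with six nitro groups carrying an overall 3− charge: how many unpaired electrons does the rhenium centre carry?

Summing ligand charges against the −3 overall charge gives an oxidation state of +3 for rhenium.
Rhenium is a group-7 element; Re(III) is therefore d⁴.
The spin state decides the count: a 5d ion has a large Δₒ and is invariably low-spin.
An octahedral low-spin d⁴ ion is t₂g⁴e_g⁰, giving 2 unpaired electrons.

2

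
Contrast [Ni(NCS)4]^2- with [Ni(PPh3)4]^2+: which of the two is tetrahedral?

For [Ni(NCS)4]^2-: Ligand charges: each isothiocyanate is −1. With an overall charge of −2 the nickel centre must be in the +2 oxidation state. Ni sits in group 10, so the d-electron count is 10 − 2 = 8. Isothiocyanate is a weak-field ligand. With weak-field ligands the CFSE gain from square planar is small, so a 3d d⁸ ion takes the sterically preferred tetrahedral geometry. → tetrahedral.
For [Ni(PPh3)4]^2+: Ligand charges: triphenylphosphine is neutral. With an overall charge of +2 the nickel centre must be in the +2 oxidation state. Ni sits in group 10, so the d-electron count is 10 − 2 = 8. Triphenylphosphine is a strong-field ligand (high in the spectrochemical series). A 3d d⁸ ion with strong-field ligands gains enough CFSE to favour square planar over tetrahedral. → square planar.

[Ni(NCS)4]^2-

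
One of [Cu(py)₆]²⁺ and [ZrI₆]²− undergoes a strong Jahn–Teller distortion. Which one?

[Cu(py)₆]²⁺

[Cu(py)₆]²⁺: Pyridine is neutral; balancing the +2 overall charge requires Cu(II). Group 11 minus oxidation state 2 gives a d⁹ configuration. The t₂g⁶e_g³ configuration has an unevenly filled e_g set; the Jahn–Teller theorem predicts a tetragonal distortion (typically axial elongation) to lift the degeneracy.
[ZrI₆]²−: Each iodide is −1; balancing the −2 overall charge requires Zr(IV). Zr sits in group 4, so the d-electron count is 4 − 4 = 0. The d⁰ configuration leaves the e_g set evenly filled (or empty) — no strong Jahn–Teller driving force.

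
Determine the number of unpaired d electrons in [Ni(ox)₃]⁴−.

2 unpaired electrons

Ligand charges: each oxalate is −2. With an overall charge of −4 the nickel centre must be in the +2 oxidation state.
Group 10 minus oxidation state 2 gives a d⁸ configuration.
Counting donor atoms: 3×oxalate (bidentate) → 6 donors. Coordination number = 6.
In an octahedral field the d⁸ configuration is t₂g⁶e_g² (only one arrangement possible), giving 2 unpaired electrons.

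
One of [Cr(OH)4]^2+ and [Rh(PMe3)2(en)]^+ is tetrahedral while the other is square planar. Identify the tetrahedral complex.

[Cr(OH)4]^2+

For [Cr(OH)4]^2+: Ligand charges: each hydroxide is −1. With an overall charge of +2 the chromium centre must be in the +6 oxidation state. Chromium is a group-6 element; Cr(VI) is therefore d⁰. A d⁰ ion has no crystal-field stabilisation preference between square planar and tetrahedral, so four ligands adopt the sterically favoured tetrahedral geometry. → tetrahedral.
For [Rh(PMe3)2(en)]^+: Summing ligand charges against the +1 overall charge gives an oxidation state of +1 for rhodium. Rhodium is a group-9 element; Rh(I) is therefore d⁸. A 4d d⁸ ion has a large crystal-field splitting; square planar leaves the high-energy d_{x²−y²} orbital empty and maximises CFSE. → square planar.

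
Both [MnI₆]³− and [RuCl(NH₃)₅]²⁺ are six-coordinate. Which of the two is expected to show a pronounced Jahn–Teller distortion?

[MnI₆]³−: Each iodide is −1; balancing the −3 overall charge requires Mn(III). Mn sits in group 7, so the d-electron count is 7 − 3 = 4. Iodide is a weak-field ligand for a first-row metal, so the complex is high-spin. The t₂g³e_g¹ (high-spin) configuration has an unevenly filled e_g set; the Jahn–Teller theorem predicts a tetragonal distortion (typically axial elongation) to lift the degeneracy.
[RuCl(NH₃)₅]²⁺: Ligand charges: each chloride is −1; ammonia is neutral. With an overall charge of +2 the ruthenium centre must be in the +3 oxidation state. Group 8 minus oxidation state 3 gives a d⁵ configuration. A 4d ion has a large Δₒ and is invariably low-spin. The d⁵ configuration leaves the e_g set evenly filled (or empty) — no strong Jahn–Teller driving force.

[MnI₆]³−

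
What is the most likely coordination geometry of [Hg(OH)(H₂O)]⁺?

linear

Summing ligand charges against the +1 overall charge gives an oxidation state of +2 for mercury.
Hg sits in group 12, so the d-electron count is 12 − 2 = 10.
With 2 monodentate ligands the coordination number is 2.
A d¹⁰ ion with only two ligands adopts a linear arrangement (sp hybridisation; no CFSE preference).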